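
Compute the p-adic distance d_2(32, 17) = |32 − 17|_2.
d_2(32, 17) = 1

Step 1 — x − y = 32 − 17 = 15. Step 2 — v_2(15) = 0 (factor: 15 = (2^0 · 15); the sign does not affect v_p). Step 3 — |x − y|_2 = 2^{0} = 1.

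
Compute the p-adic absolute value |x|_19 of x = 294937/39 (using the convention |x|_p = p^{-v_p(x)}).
|294937/39|_19 = 1/6859

Step 1 — compute v_19(x) by factoring powers of 19 out of the numerator and denominator: v_19(294937/39) = 3. Step 2 — apply |x|_p = p^{-v_p(x)} = 19^{-3} = 1/6859.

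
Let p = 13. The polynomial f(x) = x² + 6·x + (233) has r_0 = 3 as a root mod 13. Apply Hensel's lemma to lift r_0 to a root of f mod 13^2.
r_1 = 94 (mod 169)

Hensel: r_{i+1} = r_i − f(r_i)·(f′(r_i))^{-1} mod 13^{i+2}, f′(x) = 2x + 6. Iterate:
  r_0 = 3 (mod 13)
  r_1 = 94 (mod 169)
Final: r = 94 satisfies f(r) ≡ 0 mod 13^2.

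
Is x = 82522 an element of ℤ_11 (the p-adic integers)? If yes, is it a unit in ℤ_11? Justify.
x ∈ ℤ_11 but not a unit; v_11(x) = 3 > 0

ℤ_11 = {x ∈ ℚ_11 : v_11(x) ≥ 0} and ℤ_11^× = {x ∈ ℤ_11 : v_11(x) = 0}. Here v_11(82522) = v_11(num) − v_11(den) = 3; compare against these criteria.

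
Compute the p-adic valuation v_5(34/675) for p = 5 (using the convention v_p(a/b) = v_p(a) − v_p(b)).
v_5(34/675) = -2

Factor powers of 5 from the numerator and denominator of the reduced fraction: 34 = 5^0 · 34 and 675 = 5^2 · 27. Apply v_p(a/b) = v_p(a) − v_p(b): v_5(34/675) = 0 − 2 = -2.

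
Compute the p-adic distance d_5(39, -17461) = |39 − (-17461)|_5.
d_5(39, -17461) = 1/625

Step 1 — x − y = 39 − (-17461) = 17500. Step 2 — v_5(17500) = 4 (factor: 17500 = (5^4 · 28); the sign does not affect v_p). Step 3 — |x − y|_5 = 5^{-4} = 1/625.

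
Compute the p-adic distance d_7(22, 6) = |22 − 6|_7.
d_7(22, 6) = 1

Step 1 — x − y = 22 − 6 = 16. Step 2 — v_7(16) = 0 (factor: 16 = (7^0 · 16); the sign does not affect v_p). Step 3 — |x − y|_7 = 7^{0} = 1.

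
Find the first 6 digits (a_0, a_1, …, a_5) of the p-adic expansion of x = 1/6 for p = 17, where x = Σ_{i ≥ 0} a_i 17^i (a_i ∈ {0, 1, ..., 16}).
(a_0, …, a_5) = (3, 14, 2, 14, 2, 14)

v_17(1/6) = 0 (numerator and denominator both coprime to 17), so x ∈ ℤ_17^×. Compute digits iteratively via a_i = x_i mod 17, x_{i+1} = (x_i − a_i)/17, with x_0 = x:
  x_0 = 1/6;  a_0 = 3;  x_1 = (x_0 − 3)/17 = -1/6
  x_1 = -1/6;  a_1 = 14;  x_2 = (x_1 − 14)/17 = -5/6
  x_2 = -5/6;  a_2 = 2;  x_3 = (x_2 − 2)/17 = -1/6
  x_3 = -1/6;  a_3 = 14;  x_4 = (x_3 − 14)/17 = -5/6
  x_4 = -5/6;  a_4 = 2;  x_5 = (x_4 − 2)/17 = -1/6
  x_5 = -1/6;  a_5 = 14;  x_6 = (x_5 − 14)/17 = -5/6
Digits: (3, 14, 2, 14, 2, 14).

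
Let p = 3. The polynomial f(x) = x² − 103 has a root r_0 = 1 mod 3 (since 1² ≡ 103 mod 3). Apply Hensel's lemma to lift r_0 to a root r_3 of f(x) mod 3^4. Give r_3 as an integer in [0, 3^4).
r_3 = 34 (mod 81)

Hensel's recurrence: r_{i+1} = r_i − f(r_i)·(f′(r_i))^{-1} mod 3^{i+2}, with f′(x) = 2x. Iterate:
  r_0 = 1 (mod 3)
  r_1 = 7 (mod 9)
  r_2 = 7 (mod 27)
  r_3 = 34 (mod 81)
Final: r_3 = 34, and one checks f(r_3) ≡ 0 mod 3^4.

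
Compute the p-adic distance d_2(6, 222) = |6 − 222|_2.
d_2(6, 222) = 1/8

Step 1 — x − y = 6 − 222 = -216. Step 2 — v_2(-216) = 3 (factor: -216 = −(2^3 · 27); the sign does not affect v_p). Step 3 — |x − y|_2 = 2^{-3} = 1/8.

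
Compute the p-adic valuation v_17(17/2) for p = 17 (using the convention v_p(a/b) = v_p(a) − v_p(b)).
v_17(17/2) = 1

Factor powers of 17 from the numerator and denominator of the reduced fraction: 17 = 17^1 · 1 and 2 = 17^0 · 2. Apply v_p(a/b) = v_p(a) − v_p(b): v_17(17/2) = 1 − 0 = 1.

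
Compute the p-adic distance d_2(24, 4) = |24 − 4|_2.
d_2(24, 4) = 1/4

Step 1 — x − y = 24 − 4 = 20. Step 2 — v_2(20) = 2 (factor: 20 = (2^2 · 5); the sign does not affect v_p). Step 3 — |x − y|_2 = 2^{-2} = 1/4.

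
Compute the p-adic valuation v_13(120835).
v_13(120835) = 3

v_13(n) is the largest exponent k such that 13^k divides n. Factor out: 120835 = 13^3 · 55. (Sign doesn't affect v_p.) So v_13(120835) = 3.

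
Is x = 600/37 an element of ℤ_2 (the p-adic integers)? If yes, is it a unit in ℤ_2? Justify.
x ∈ ℤ_2 but not a unit; v_2(x) = 3 > 0

ℤ_2 = {x ∈ ℚ_2 : v_2(x) ≥ 0} and ℤ_2^× = {x ∈ ℤ_2 : v_2(x) = 0}. Here v_2(600/37) = v_2(num) − v_2(den) = 3; compare against these criteria.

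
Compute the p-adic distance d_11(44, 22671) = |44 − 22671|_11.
d_11(44, 22671) = 1/1331

Step 1 — x − y = 44 − 22671 = -22627. Step 2 — v_11(-22627) = 3 (factor: -22627 = −(11^3 · 17); the sign does not affect v_p). Step 3 — |x − y|_11 = 11^{-3} = 1/1331.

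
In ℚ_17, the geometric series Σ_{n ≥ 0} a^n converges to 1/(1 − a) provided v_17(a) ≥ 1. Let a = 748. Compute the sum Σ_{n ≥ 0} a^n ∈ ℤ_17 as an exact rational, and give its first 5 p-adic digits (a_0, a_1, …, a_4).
Σ a^n = 1/(1 − a) = -1/747;  first 5 digits = (1, 10, 0, 9, 6)

v_17(a) = 1 ≥ 1, so the series converges in ℤ_17 to 1/(1 − a) = 1/(1 − 748) = -1/747. Expand this rational in ℤ_17: compute digits iteratively via d_i = x_i mod 17, x_{i+1} = (x_i − d_i)/17. The first 5 digits are (1, 10, 0, 9, 6).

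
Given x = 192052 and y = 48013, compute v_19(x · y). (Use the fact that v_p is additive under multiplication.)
v_19(9220992676) = 6

v_p(x) = 3 (factor: 192052 = 19^3 · 28); v_p(y) = 3 (factor: 48013 = 19^3 · 7). Additivity: v_p(xy) = v_p(x) + v_p(y) = 3 + 3 = 6. (Direct check: xy = 9220992676 = 19^6 · (196).)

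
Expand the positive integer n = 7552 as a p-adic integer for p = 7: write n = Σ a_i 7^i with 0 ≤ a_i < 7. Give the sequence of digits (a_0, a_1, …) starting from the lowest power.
(a_0, a_1, …) = (6, 0, 0, 1, 3)

Repeated division by 7 gives the digits low-to-high: 7552 = 6 + 1·7^3 + 3·7^4. Digit sequence: (6, 0, 0, 1, 3).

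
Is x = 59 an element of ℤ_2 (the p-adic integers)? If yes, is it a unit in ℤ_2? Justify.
x ∈ ℤ_2^× (unit); v_2(x) = 0

ℤ_2 = {x ∈ ℚ_2 : v_2(x) ≥ 0} and ℤ_2^× = {x ∈ ℤ_2 : v_2(x) = 0}. Here v_2(59) = v_2(num) − v_2(den) = 0; compare against these criteria.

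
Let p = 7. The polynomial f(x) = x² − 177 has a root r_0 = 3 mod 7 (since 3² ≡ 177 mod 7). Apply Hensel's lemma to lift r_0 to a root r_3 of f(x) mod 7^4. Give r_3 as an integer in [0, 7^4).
r_3 = 2187 (mod 2401)

Hensel's recurrence: r_{i+1} = r_i − f(r_i)·(f′(r_i))^{-1} mod 7^{i+2}, with f′(x) = 2x. Iterate:
  r_0 = 3 (mod 7)
  r_1 = 31 (mod 49)
  r_2 = 129 (mod 343)
  r_3 = 2187 (mod 2401)
Final: r_3 = 2187, and one checks f(r_3) ≡ 0 mod 7^4.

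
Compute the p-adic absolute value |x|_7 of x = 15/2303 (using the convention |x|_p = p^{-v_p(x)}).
|15/2303|_7 = 49

Step 1 — compute v_7(x) by factoring powers of 7 out of the numerator and denominator: v_7(15/2303) = -2. Step 2 — apply |x|_p = p^{-v_p(x)} = 7^{2} = 49.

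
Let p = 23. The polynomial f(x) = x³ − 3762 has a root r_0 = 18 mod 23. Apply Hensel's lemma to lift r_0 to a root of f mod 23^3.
r_2 = 6021 (mod 12167)

Hensel: r_{i+1} = r_i − f(r_i)/f′(r_i) mod 23^{i+2}, where f′(x) = 3x². Iterate:
  r_0 = 18 (mod 23)
  r_1 = 202 (mod 529)
  r_2 = 6021 (mod 12167)
Final: r = 6021 with f(r) ≡ 0 mod 23^3.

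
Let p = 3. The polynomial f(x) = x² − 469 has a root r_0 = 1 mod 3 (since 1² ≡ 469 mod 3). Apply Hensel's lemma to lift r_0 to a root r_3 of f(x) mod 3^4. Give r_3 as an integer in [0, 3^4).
r_3 = 73 (mod 81)

Hensel's recurrence: r_{i+1} = r_i − f(r_i)·(f′(r_i))^{-1} mod 3^{i+2}, with f′(x) = 2x. Iterate:
  r_0 = 1 (mod 3)
  r_1 = 1 (mod 9)
  r_2 = 19 (mod 27)
  r_3 = 73 (mod 81)
Final: r_3 = 73, and one checks f(r_3) ≡ 0 mod 3^4.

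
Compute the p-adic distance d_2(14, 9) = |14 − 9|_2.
d_2(14, 9) = 1

Step 1 — x − y = 14 − 9 = 5. Step 2 — v_2(5) = 0 (factor: 5 = (2^0 · 5); the sign does not affect v_p). Step 3 — |x − y|_2 = 2^{0} = 1.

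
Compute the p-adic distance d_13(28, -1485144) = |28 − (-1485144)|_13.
d_13(28, -1485144) = 1/371293

Step 1 — x − y = 28 − (-1485144) = 1485172. Step 2 — v_13(1485172) = 5 (factor: 1485172 = (13^5 · 4); the sign does not affect v_p). Step 3 — |x − y|_13 = 13^{-5} = 1/371293.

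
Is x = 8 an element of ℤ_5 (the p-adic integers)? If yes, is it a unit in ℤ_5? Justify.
x ∈ ℤ_5^× (unit); v_5(x) = 0

ℤ_5 = {x ∈ ℚ_5 : v_5(x) ≥ 0} and ℤ_5^× = {x ∈ ℤ_5 : v_5(x) = 0}. Here v_5(8) = v_5(num) − v_5(den) = 0; compare against these criteria.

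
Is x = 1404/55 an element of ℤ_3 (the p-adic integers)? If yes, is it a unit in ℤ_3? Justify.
x ∈ ℤ_3 but not a unit; v_3(x) = 3 > 0

ℤ_3 = {x ∈ ℚ_3 : v_3(x) ≥ 0} and ℤ_3^× = {x ∈ ℤ_3 : v_3(x) = 0}. Here v_3(1404/55) = v_3(num) − v_3(den) = 3; compare against these criteria.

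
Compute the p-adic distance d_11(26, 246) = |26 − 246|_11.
d_11(26, 246) = 1/11

Step 1 — x − y = 26 − 246 = -220. Step 2 — v_11(-220) = 1 (factor: -220 = −(11^1 · 20); the sign does not affect v_p). Step 3 — |x − y|_11 = 11^{-1} = 1/11.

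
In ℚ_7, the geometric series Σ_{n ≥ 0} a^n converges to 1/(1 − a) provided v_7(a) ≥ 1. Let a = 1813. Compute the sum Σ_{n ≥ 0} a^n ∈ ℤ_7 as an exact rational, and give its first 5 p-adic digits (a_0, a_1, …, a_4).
Σ a^n = 1/(1 − a) = -1/1812;  first 5 digits = (1, 0, 2, 5, 4)

v_7(a) = 2 ≥ 1, so the series converges in ℤ_7 to 1/(1 − a) = 1/(1 − 1813) = -1/1812. Expand this rational in ℤ_7: compute digits iteratively via d_i = x_i mod 7, x_{i+1} = (x_i − d_i)/7. The first 5 digits are (1, 0, 2, 5, 4).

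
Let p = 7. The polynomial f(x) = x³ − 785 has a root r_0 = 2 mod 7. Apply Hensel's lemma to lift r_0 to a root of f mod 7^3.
r_2 = 275 (mod 343)

Hensel: r_{i+1} = r_i − f(r_i)/f′(r_i) mod 7^{i+2}, where f′(x) = 3x². Iterate:
  r_0 = 2 (mod 7)
  r_1 = 30 (mod 49)
  r_2 = 275 (mod 343)
Final: r = 275 with f(r) ≡ 0 mod 7^3.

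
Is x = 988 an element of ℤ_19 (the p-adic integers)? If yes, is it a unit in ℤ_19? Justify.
x ∈ ℤ_19 but not a unit; v_19(x) = 1 > 0

ℤ_19 = {x ∈ ℚ_19 : v_19(x) ≥ 0} and ℤ_19^× = {x ∈ ℤ_19 : v_19(x) = 0}. Here v_19(988) = v_19(num) − v_19(den) = 1; compare against these criteria.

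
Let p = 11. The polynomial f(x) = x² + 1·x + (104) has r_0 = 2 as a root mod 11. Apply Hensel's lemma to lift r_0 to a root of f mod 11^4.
r_3 = 14258 (mod 14641)

Hensel: r_{i+1} = r_i − f(r_i)·(f′(r_i))^{-1} mod 11^{i+2}, f′(x) = 2x + 1. Iterate:
  r_0 = 2 (mod 11)
  r_1 = 101 (mod 121)
  r_2 = 948 (mod 1331)
  r_3 = 14258 (mod 14641)
Final: r = 14258 satisfies f(r) ≡ 0 mod 11^4.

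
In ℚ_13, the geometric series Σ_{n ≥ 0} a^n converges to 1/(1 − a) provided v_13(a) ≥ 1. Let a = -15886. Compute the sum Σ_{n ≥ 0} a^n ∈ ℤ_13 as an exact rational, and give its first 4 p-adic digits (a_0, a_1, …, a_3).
Σ a^n = 1/(1 − a) = 1/15887;  first 4 digits = (1, 0, 10, 5)

v_13(a) = 2 ≥ 1, so the series converges in ℤ_13 to 1/(1 − a) = 1/(1 − (-15886)) = 1/15887. Expand this rational in ℤ_13: compute digits iteratively via d_i = x_i mod 13, x_{i+1} = (x_i − d_i)/13. The first 4 digits are (1, 0, 10, 5).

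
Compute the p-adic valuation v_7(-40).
v_7(-40) = 0

v_7(n) is the largest exponent k such that 7^k divides n. Factor out: -40 = -7^0 · 40. (Sign doesn't affect v_p.) So v_7(-40) = 0.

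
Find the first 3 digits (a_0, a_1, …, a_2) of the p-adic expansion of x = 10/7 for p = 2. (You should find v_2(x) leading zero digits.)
(a_0, …, a_2) = (0, 1, 1)

v_2(10/7) = 1, so a_0 = ... = a_0 = 0. Factor out: x = 2^1 · u with u = 5/7 a unit in ℤ_2. Expand u iteratively via a_{v+i} = u_i mod 2, u_{i+1} = (u_i − a_{v+i})/2:
  u_0 = 5/7;  a_1 = 1;  u_1 = (u_0 − 1)/2 = -1/7
  u_1 = -1/7;  a_2 = 1;  u_2 = (u_1 − 1)/2 = -4/7
Digits: (0, 1, 1).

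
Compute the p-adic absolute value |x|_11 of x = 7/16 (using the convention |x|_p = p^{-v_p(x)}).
|7/16|_11 = 1

Step 1 — compute v_11(x) by factoring powers of 11 out of the numerator and denominator: v_11(7/16) = 0. Step 2 — apply |x|_p = p^{-v_p(x)} = 11^{0} = 1.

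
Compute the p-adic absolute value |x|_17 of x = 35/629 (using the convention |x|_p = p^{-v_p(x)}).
|35/629|_17 = 17

Step 1 — compute v_17(x) by factoring powers of 17 out of the numerator and denominator: v_17(35/629) = -1. Step 2 — apply |x|_p = p^{-v_p(x)} = 17^{1} = 17.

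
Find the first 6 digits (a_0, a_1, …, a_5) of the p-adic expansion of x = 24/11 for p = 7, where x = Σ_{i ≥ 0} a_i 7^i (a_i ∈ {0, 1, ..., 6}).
(a_0, …, a_5) = (6, 2, 6, 1, 1, 3)

v_7(24/11) = 0 (numerator and denominator both coprime to 7), so x ∈ ℤ_7^×. Compute digits iteratively via a_i = x_i mod 7, x_{i+1} = (x_i − a_i)/7, with x_0 = x:
  x_0 = 24/11;  a_0 = 6;  x_1 = (x_0 − 6)/7 = -6/11
  x_1 = -6/11;  a_1 = 2;  x_2 = (x_1 − 2)/7 = -4/11
  x_2 = -4/11;  a_2 = 6;  x_3 = (x_2 − 6)/7 = -10/11
  x_3 = -10/11;  a_3 = 1;  x_4 = (x_3 − 1)/7 = -3/11
  x_4 = -3/11;  a_4 = 1;  x_5 = (x_4 − 1)/7 = -2/11
  x_5 = -2/11;  a_5 = 3;  x_6 = (x_5 − 3)/7 = -5/11
Digits: (6, 2, 6, 1, 1, 3).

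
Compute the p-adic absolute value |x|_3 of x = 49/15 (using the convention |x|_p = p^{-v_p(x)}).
|49/15|_3 = 3

Step 1 — compute v_3(x) by factoring powers of 3 out of the numerator and denominator: v_3(49/15) = -1. Step 2 — apply |x|_p = p^{-v_p(x)} = 3^{1} = 3.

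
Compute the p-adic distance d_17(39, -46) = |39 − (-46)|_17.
d_17(39, -46) = 1/17

Step 1 — x − y = 39 − (-46) = 85. Step 2 — v_17(85) = 1 (factor: 85 = (17^1 · 5); the sign does not affect v_p). Step 3 — |x − y|_17 = 17^{-1} = 1/17.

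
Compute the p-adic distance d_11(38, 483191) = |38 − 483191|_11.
d_11(38, 483191) = 1/161051

Step 1 — x − y = 38 − 483191 = -483153. Step 2 — v_11(-483153) = 5 (factor: -483153 = −(11^5 · 3); the sign does not affect v_p). Step 3 — |x − y|_11 = 11^{-5} = 1/161051.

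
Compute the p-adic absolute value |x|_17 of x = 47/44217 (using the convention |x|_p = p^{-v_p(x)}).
|47/44217|_17 = 4913

Step 1 — compute v_17(x) by factoring powers of 17 out of the numerator and denominator: v_17(47/44217) = -3. Step 2 — apply |x|_p = p^{-v_p(x)} = 17^{3} = 4913.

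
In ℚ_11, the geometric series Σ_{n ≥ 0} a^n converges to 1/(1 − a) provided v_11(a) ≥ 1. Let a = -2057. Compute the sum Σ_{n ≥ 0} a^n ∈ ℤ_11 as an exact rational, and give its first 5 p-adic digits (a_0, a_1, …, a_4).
Σ a^n = 1/(1 − a) = 1/2058;  first 5 digits = (1, 0, 5, 9, 2)

v_11(a) = 2 ≥ 1, so the series converges in ℤ_11 to 1/(1 − a) = 1/(1 − (-2057)) = 1/2058. Expand this rational in ℤ_11: compute digits iteratively via d_i = x_i mod 11, x_{i+1} = (x_i − d_i)/11. The first 5 digits are (1, 0, 5, 9, 2).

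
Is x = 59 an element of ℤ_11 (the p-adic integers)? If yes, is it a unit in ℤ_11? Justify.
x ∈ ℤ_11^× (unit); v_11(x) = 0

ℤ_11 = {x ∈ ℚ_11 : v_11(x) ≥ 0} and ℤ_11^× = {x ∈ ℤ_11 : v_11(x) = 0}. Here v_11(59) = v_11(num) − v_11(den) = 0; compare against these criteria.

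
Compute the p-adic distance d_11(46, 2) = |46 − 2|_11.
d_11(46, 2) = 1/11

Step 1 — x − y = 46 − 2 = 44. Step 2 — v_11(44) = 1 (factor: 44 = (11^1 · 4); the sign does not affect v_p). Step 3 — |x − y|_11 = 11^{-1} = 1/11.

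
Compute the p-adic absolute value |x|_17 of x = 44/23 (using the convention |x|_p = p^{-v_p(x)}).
|44/23|_17 = 1

Step 1 — compute v_17(x) by factoring powers of 17 out of the numerator and denominator: v_17(44/23) = 0. Step 2 — apply |x|_p = p^{-v_p(x)} = 17^{0} = 1.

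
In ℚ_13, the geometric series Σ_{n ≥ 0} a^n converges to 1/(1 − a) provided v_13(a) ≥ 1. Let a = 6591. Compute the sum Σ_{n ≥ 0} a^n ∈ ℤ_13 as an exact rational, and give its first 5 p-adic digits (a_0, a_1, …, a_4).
Σ a^n = 1/(1 − a) = -1/6590;  first 5 digits = (1, 0, 0, 3, 0)

v_13(a) = 3 ≥ 1, so the series converges in ℤ_13 to 1/(1 − a) = 1/(1 − 6591) = -1/6590. Expand this rational in ℤ_13: compute digits iteratively via d_i = x_i mod 13, x_{i+1} = (x_i − d_i)/13. The first 5 digits are (1, 0, 0, 3, 0).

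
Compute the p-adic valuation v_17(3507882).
v_17(3507882) = 4

v_17(n) is the largest exponent k such that 17^k divides n. Factor out: 3507882 = 17^4 · 42. (Sign doesn't affect v_p.) So v_17(3507882) = 4.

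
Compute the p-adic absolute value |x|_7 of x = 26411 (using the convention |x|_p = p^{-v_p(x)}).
|26411|_7 = 1/2401

Step 1 — compute v_7(x) by factoring powers of 7 out of the numerator and denominator: v_7(26411) = 4. Step 2 — apply |x|_p = p^{-v_p(x)} = 7^{-4} = 1/2401.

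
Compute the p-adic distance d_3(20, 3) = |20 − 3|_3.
d_3(20, 3) = 1

Step 1 — x − y = 20 − 3 = 17. Step 2 — v_3(17) = 0 (factor: 17 = (3^0 · 17); the sign does not affect v_p). Step 3 — |x − y|_3 = 3^{0} = 1.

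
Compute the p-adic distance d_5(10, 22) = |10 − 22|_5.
d_5(10, 22) = 1

Step 1 — x − y = 10 − 22 = -12. Step 2 — v_5(-12) = 0 (factor: -12 = −(5^0 · 12); the sign does not affect v_p). Step 3 — |x − y|_5 = 5^{0} = 1.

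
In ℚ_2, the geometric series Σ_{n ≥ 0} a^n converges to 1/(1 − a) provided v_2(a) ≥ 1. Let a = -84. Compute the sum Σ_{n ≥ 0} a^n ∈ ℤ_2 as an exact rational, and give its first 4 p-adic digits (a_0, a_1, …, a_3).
Σ a^n = 1/(1 − a) = 1/85;  first 4 digits = (1, 0, 1, 1)

v_2(a) = 2 ≥ 1, so the series converges in ℤ_2 to 1/(1 − a) = 1/(1 − (-84)) = 1/85. Expand this rational in ℤ_2: compute digits iteratively via d_i = x_i mod 2, x_{i+1} = (x_i − d_i)/2. The first 4 digits are (1, 0, 1, 1).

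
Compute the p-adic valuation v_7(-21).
v_7(-21) = 1

v_7(n) is the largest exponent k such that 7^k divides n. Factor out: -21 = -7^1 · 3. (Sign doesn't affect v_p.) So v_7(-21) = 1.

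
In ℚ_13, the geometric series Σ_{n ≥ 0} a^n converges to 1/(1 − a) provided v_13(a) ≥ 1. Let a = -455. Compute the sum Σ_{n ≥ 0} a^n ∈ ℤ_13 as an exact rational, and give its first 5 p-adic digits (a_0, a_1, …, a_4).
Σ a^n = 1/(1 − a) = 1/456;  first 5 digits = (1, 4, 0, 2, 7)

v_13(a) = 1 ≥ 1, so the series converges in ℤ_13 to 1/(1 − a) = 1/(1 − (-455)) = 1/456. Expand this rational in ℤ_13: compute digits iteratively via d_i = x_i mod 13, x_{i+1} = (x_i − d_i)/13. The first 5 digits are (1, 4, 0, 2, 7).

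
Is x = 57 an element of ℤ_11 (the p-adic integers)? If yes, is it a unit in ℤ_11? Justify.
x ∈ ℤ_11^× (unit); v_11(x) = 0

ℤ_11 = {x ∈ ℚ_11 : v_11(x) ≥ 0} and ℤ_11^× = {x ∈ ℤ_11 : v_11(x) = 0}. Here v_11(57) = v_11(num) − v_11(den) = 0; compare against these criteria.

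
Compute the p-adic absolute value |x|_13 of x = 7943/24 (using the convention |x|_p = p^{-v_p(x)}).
|7943/24|_13 = 1/169

Step 1 — compute v_13(x) by factoring powers of 13 out of the numerator and denominator: v_13(7943/24) = 2. Step 2 — apply |x|_p = p^{-v_p(x)} = 13^{-2} = 1/169.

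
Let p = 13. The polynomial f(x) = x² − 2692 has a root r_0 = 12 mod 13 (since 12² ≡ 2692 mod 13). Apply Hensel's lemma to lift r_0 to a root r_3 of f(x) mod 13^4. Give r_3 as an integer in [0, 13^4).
r_3 = 20370 (mod 28561)

Hensel's recurrence: r_{i+1} = r_i − f(r_i)·(f′(r_i))^{-1} mod 13^{i+2}, with f′(x) = 2x. Iterate:
  r_0 = 12 (mod 13)
  r_1 = 90 (mod 169)
  r_2 = 597 (mod 2197)
  r_3 = 20370 (mod 28561)
Final: r_3 = 20370, and one checks f(r_3) ≡ 0 mod 13^4.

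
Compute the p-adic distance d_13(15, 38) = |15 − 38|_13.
d_13(15, 38) = 1

Step 1 — x − y = 15 − 38 = -23. Step 2 — v_13(-23) = 0 (factor: -23 = −(13^0 · 23); the sign does not affect v_p). Step 3 — |x − y|_13 = 13^{0} = 1.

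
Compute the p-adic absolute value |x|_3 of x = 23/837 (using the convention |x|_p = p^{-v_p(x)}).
|23/837|_3 = 27

Step 1 — compute v_3(x) by factoring powers of 3 out of the numerator and denominator: v_3(23/837) = -3. Step 2 — apply |x|_p = p^{-v_p(x)} = 3^{3} = 27.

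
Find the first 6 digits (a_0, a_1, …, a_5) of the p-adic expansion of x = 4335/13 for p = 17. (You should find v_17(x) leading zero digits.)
(a_0, …, a_5) = (0, 0, 9, 10, 2, 9)

v_17(4335/13) = 2, so a_0 = ... = a_1 = 0. Factor out: x = 17^2 · u with u = 15/13 a unit in ℤ_17. Expand u iteratively via a_{v+i} = u_i mod 17, u_{i+1} = (u_i − a_{v+i})/17:
  u_0 = 15/13;  a_2 = 9;  u_1 = (u_0 − 9)/17 = -6/13
  u_1 = -6/13;  a_3 = 10;  u_2 = (u_1 − 10)/17 = -8/13
  u_2 = -8/13;  a_4 = 2;  u_3 = (u_2 − 2)/17 = -2/13
  u_3 = -2/13;  a_5 = 9;  u_4 = (u_3 − 9)/17 = -7/13
Digits: (0, 0, 9, 10, 2, 9).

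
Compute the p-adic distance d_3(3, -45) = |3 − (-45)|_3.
d_3(3, -45) = 1/3

Step 1 — x − y = 3 − (-45) = 48. Step 2 — v_3(48) = 1 (factor: 48 = (3^1 · 16); the sign does not affect v_p). Step 3 — |x − y|_3 = 3^{-1} = 1/3.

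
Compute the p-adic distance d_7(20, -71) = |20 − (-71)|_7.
d_7(20, -71) = 1/7

Step 1 — x − y = 20 − (-71) = 91. Step 2 — v_7(91) = 1 (factor: 91 = (7^1 · 13); the sign does not affect v_p). Step 3 — |x − y|_7 = 7^{-1} = 1/7.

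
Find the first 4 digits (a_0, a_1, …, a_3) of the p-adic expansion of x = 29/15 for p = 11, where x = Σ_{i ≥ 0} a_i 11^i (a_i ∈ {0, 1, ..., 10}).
(a_0, …, a_3) = (10, 0, 8, 0)

v_11(29/15) = 0 (numerator and denominator both coprime to 11), so x ∈ ℤ_11^×. Compute digits iteratively via a_i = x_i mod 11, x_{i+1} = (x_i − a_i)/11, with x_0 = x:
  x_0 = 29/15;  a_0 = 10;  x_1 = (x_0 − 10)/11 = -11/15
  x_1 = -11/15;  a_1 = 0;  x_2 = (x_1 − 0)/11 = -1/15
  x_2 = -1/15;  a_2 = 8;  x_3 = (x_2 − 8)/11 = -11/15
  x_3 = -11/15;  a_3 = 0;  x_4 = (x_3 − 0)/11 = -1/15
Digits: (10, 0, 8, 0).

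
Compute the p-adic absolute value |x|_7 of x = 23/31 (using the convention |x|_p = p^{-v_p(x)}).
|23/31|_7 = 1

Step 1 — compute v_7(x) by factoring powers of 7 out of the numerator and denominator: v_7(23/31) = 0. Step 2 — apply |x|_p = p^{-v_p(x)} = 7^{0} = 1.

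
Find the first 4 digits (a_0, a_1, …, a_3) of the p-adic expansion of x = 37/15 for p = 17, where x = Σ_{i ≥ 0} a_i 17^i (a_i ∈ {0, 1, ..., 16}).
(a_0, …, a_3) = (7, 2, 1, 9)

v_17(37/15) = 0 (numerator and denominator both coprime to 17), so x ∈ ℤ_17^×. Compute digits iteratively via a_i = x_i mod 17, x_{i+1} = (x_i − a_i)/17, with x_0 = x:
  x_0 = 37/15;  a_0 = 7;  x_1 = (x_0 − 7)/17 = -4/15
  x_1 = -4/15;  a_1 = 2;  x_2 = (x_1 − 2)/17 = -2/15
  x_2 = -2/15;  a_2 = 1;  x_3 = (x_2 − 1)/17 = -1/15
  x_3 = -1/15;  a_3 = 9;  x_4 = (x_3 − 9)/17 = -8/15
Digits: (7, 2, 1, 9).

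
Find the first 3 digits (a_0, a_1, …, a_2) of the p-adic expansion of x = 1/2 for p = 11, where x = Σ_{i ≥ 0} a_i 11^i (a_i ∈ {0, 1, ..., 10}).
(a_0, …, a_2) = (6, 5, 5)

v_11(1/2) = 0 (numerator and denominator both coprime to 11), so x ∈ ℤ_11^×. Compute digits iteratively via a_i = x_i mod 11, x_{i+1} = (x_i − a_i)/11, with x_0 = x:
  x_0 = 1/2;  a_0 = 6;  x_1 = (x_0 − 6)/11 = -1/2
  x_1 = -1/2;  a_1 = 5;  x_2 = (x_1 − 5)/11 = -1/2
  x_2 = -1/2;  a_2 = 5;  x_3 = (x_2 − 5)/11 = -1/2
Digits: (6, 5, 5).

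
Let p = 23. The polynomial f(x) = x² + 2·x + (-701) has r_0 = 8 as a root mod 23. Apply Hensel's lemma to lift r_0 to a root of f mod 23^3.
r_2 = 4539 (mod 12167)

Hensel: r_{i+1} = r_i − f(r_i)·(f′(r_i))^{-1} mod 23^{i+2}, f′(x) = 2x + 2. Iterate:
  r_0 = 8 (mod 23)
  r_1 = 307 (mod 529)
  r_2 = 4539 (mod 12167)
Final: r = 4539 satisfies f(r) ≡ 0 mod 23^3.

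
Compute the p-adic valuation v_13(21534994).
v_13(21534994) = 5

v_13(n) is the largest exponent k such that 13^k divides n. Factor out: 21534994 = 13^5 · 58. (Sign doesn't affect v_p.) So v_13(21534994) = 5.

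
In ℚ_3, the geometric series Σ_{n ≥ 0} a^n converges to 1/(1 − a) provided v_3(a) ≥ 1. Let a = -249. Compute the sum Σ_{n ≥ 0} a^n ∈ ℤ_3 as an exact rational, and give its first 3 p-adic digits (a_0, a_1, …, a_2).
Σ a^n = 1/(1 − a) = 1/250;  first 3 digits = (1, 1, 0)

v_3(a) = 1 ≥ 1, so the series converges in ℤ_3 to 1/(1 − a) = 1/(1 − (-249)) = 1/250. Expand this rational in ℤ_3: compute digits iteratively via d_i = x_i mod 3, x_{i+1} = (x_i − d_i)/3. The first 3 digits are (1, 1, 0).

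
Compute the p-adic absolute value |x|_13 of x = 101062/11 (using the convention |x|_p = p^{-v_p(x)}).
|101062/11|_13 = 1/2197

Step 1 — compute v_13(x) by factoring powers of 13 out of the numerator and denominator: v_13(101062/11) = 3. Step 2 — apply |x|_p = p^{-v_p(x)} = 13^{-3} = 1/2197.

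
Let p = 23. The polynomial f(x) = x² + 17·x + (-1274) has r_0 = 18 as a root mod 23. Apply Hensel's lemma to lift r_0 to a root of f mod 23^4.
r_3 = 92156 (mod 279841)

Hensel: r_{i+1} = r_i − f(r_i)·(f′(r_i))^{-1} mod 23^{i+2}, f′(x) = 2x + 17. Iterate:
  r_0 = 18 (mod 23)
  r_1 = 110 (mod 529)
  r_2 = 6987 (mod 12167)
  r_3 = 92156 (mod 279841)
Final: r = 92156 satisfies f(r) ≡ 0 mod 23^4.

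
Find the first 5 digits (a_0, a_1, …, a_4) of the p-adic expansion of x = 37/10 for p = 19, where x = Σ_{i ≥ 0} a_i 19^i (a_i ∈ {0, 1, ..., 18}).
(a_0, …, a_4) = (17, 5, 13, 5, 13)

v_19(37/10) = 0 (numerator and denominator both coprime to 19), so x ∈ ℤ_19^×. Compute digits iteratively via a_i = x_i mod 19, x_{i+1} = (x_i − a_i)/19, with x_0 = x:
  x_0 = 37/10;  a_0 = 17;  x_1 = (x_0 − 17)/19 = -7/10
  x_1 = -7/10;  a_1 = 5;  x_2 = (x_1 − 5)/19 = -3/10
  x_2 = -3/10;  a_2 = 13;  x_3 = (x_2 − 13)/19 = -7/10
  x_3 = -7/10;  a_3 = 5;  x_4 = (x_3 − 5)/19 = -3/10
  x_4 = -3/10;  a_4 = 13;  x_5 = (x_4 − 13)/19 = -7/10
Digits: (17, 5, 13, 5, 13).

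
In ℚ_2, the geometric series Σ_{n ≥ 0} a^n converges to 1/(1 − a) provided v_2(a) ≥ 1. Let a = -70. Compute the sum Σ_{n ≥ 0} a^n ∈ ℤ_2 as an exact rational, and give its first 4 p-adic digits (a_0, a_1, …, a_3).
Σ a^n = 1/(1 − a) = 1/71;  first 4 digits = (1, 1, 1, 0)

v_2(a) = 1 ≥ 1, so the series converges in ℤ_2 to 1/(1 − a) = 1/(1 − (-70)) = 1/71. Expand this rational in ℤ_2: compute digits iteratively via d_i = x_i mod 2, x_{i+1} = (x_i − d_i)/2. The first 4 digits are (1, 1, 1, 0).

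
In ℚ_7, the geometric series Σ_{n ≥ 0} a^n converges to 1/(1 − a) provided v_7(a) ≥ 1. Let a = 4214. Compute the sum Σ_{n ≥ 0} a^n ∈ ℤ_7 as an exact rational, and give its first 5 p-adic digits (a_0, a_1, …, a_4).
Σ a^n = 1/(1 − a) = -1/4213;  first 5 digits = (1, 0, 2, 5, 5)

v_7(a) = 2 ≥ 1, so the series converges in ℤ_7 to 1/(1 − a) = 1/(1 − 4214) = -1/4213. Expand this rational in ℤ_7: compute digits iteratively via d_i = x_i mod 7, x_{i+1} = (x_i − d_i)/7. The first 5 digits are (1, 0, 2, 5, 5).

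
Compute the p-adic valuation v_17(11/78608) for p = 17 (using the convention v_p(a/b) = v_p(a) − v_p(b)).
v_17(11/78608) = -3

Factor powers of 17 from the numerator and denominator of the reduced fraction: 11 = 17^0 · 11 and 78608 = 17^3 · 16. Apply v_p(a/b) = v_p(a) − v_p(b): v_17(11/78608) = 0 − 3 = -3.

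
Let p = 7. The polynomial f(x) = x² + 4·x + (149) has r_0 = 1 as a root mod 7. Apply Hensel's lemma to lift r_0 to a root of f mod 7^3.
r_2 = 253 (mod 343)

Hensel: r_{i+1} = r_i − f(r_i)·(f′(r_i))^{-1} mod 7^{i+2}, f′(x) = 2x + 4. Iterate:
  r_0 = 1 (mod 7)
  r_1 = 8 (mod 49)
  r_2 = 253 (mod 343)
Final: r = 253 satisfies f(r) ≡ 0 mod 7^3.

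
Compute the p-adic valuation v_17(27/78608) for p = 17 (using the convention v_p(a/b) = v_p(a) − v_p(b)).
v_17(27/78608) = -3

Factor powers of 17 from the numerator and denominator of the reduced fraction: 27 = 17^0 · 27 and 78608 = 17^3 · 16. Apply v_p(a/b) = v_p(a) − v_p(b): v_17(27/78608) = 0 − 3 = -3.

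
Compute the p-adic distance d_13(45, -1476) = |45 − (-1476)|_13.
d_13(45, -1476) = 1/169

Step 1 — x − y = 45 − (-1476) = 1521. Step 2 — v_13(1521) = 2 (factor: 1521 = (13^2 · 9); the sign does not affect v_p). Step 3 — |x − y|_13 = 13^{-2} = 1/169.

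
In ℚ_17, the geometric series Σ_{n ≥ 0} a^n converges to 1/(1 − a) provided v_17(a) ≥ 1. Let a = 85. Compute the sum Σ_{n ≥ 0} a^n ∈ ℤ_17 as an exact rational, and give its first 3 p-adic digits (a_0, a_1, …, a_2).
Σ a^n = 1/(1 − a) = -1/84;  first 3 digits = (1, 5, 8)

v_17(a) = 1 ≥ 1, so the series converges in ℤ_17 to 1/(1 − a) = 1/(1 − 85) = -1/84. Expand this rational in ℤ_17: compute digits iteratively via d_i = x_i mod 17, x_{i+1} = (x_i − d_i)/17. The first 3 digits are (1, 5, 8).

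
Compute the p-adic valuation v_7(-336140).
v_7(-336140) = 5

v_7(n) is the largest exponent k such that 7^k divides n. Factor out: -336140 = -7^5 · 20. (Sign doesn't affect v_p.) So v_7(-336140) = 5.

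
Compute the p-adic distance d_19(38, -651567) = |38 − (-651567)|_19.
d_19(38, -651567) = 1/130321

Step 1 — x − y = 38 − (-651567) = 651605. Step 2 — v_19(651605) = 4 (factor: 651605 = (19^4 · 5); the sign does not affect v_p). Step 3 — |x − y|_19 = 19^{-4} = 1/130321.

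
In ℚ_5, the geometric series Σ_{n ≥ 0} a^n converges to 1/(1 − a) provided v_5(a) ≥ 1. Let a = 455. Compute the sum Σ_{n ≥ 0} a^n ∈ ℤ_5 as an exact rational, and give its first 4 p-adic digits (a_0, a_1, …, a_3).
Σ a^n = 1/(1 − a) = -1/454;  first 4 digits = (1, 1, 4, 0)

v_5(a) = 1 ≥ 1, so the series converges in ℤ_5 to 1/(1 − a) = 1/(1 − 455) = -1/454. Expand this rational in ℤ_5: compute digits iteratively via d_i = x_i mod 5, x_{i+1} = (x_i − d_i)/5. The first 4 digits are (1, 1, 4, 0).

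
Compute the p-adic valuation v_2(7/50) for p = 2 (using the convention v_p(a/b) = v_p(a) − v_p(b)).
v_2(7/50) = -1

Factor powers of 2 from the numerator and denominator of the reduced fraction: 7 = 2^0 · 7 and 50 = 2^1 · 25. Apply v_p(a/b) = v_p(a) − v_p(b): v_2(7/50) = 0 − 1 = -1.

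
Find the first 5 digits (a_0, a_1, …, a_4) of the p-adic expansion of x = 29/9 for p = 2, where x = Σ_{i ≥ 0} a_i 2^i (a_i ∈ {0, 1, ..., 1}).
(a_0, …, a_4) = (1, 0, 1, 0, 1)

v_2(29/9) = 0 (numerator and denominator both coprime to 2), so x ∈ ℤ_2^×. Compute digits iteratively via a_i = x_i mod 2, x_{i+1} = (x_i − a_i)/2, with x_0 = x:
  x_0 = 29/9;  a_0 = 1;  x_1 = (x_0 − 1)/2 = 10/9
  x_1 = 10/9;  a_1 = 0;  x_2 = (x_1 − 0)/2 = 5/9
  x_2 = 5/9;  a_2 = 1;  x_3 = (x_2 − 1)/2 = -2/9
  x_3 = -2/9;  a_3 = 0;  x_4 = (x_3 − 0)/2 = -1/9
  x_4 = -1/9;  a_4 = 1;  x_5 = (x_4 − 1)/2 = -5/9
Digits: (1, 0, 1, 0, 1).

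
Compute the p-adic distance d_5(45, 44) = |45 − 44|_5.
d_5(45, 44) = 1

Step 1 — x − y = 45 − 44 = 1. Step 2 — v_5(1) = 0 (factor: 1 = (5^0 · 1); the sign does not affect v_p). Step 3 — |x − y|_5 = 5^{0} = 1.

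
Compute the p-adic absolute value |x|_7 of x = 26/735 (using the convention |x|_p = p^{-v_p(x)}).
|26/735|_7 = 49

Step 1 — compute v_7(x) by factoring powers of 7 out of the numerator and denominator: v_7(26/735) = -2. Step 2 — apply |x|_p = p^{-v_p(x)} = 7^{2} = 49.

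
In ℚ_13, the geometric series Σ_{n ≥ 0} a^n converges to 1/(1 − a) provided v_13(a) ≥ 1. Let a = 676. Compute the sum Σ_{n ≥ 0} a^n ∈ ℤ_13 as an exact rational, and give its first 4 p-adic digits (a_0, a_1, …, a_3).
Σ a^n = 1/(1 − a) = -1/675;  first 4 digits = (1, 0, 4, 0)

v_13(a) = 2 ≥ 1, so the series converges in ℤ_13 to 1/(1 − a) = 1/(1 − 676) = -1/675. Expand this rational in ℤ_13: compute digits iteratively via d_i = x_i mod 13, x_{i+1} = (x_i − d_i)/13. The first 4 digits are (1, 0, 4, 0).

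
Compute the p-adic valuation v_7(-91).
v_7(-91) = 1

v_7(n) is the largest exponent k such that 7^k divides n. Factor out: -91 = -7^1 · 13. (Sign doesn't affect v_p.) So v_7(-91) = 1.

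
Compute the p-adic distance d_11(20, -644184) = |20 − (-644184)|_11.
d_11(20, -644184) = 1/161051

Step 1 — x − y = 20 − (-644184) = 644204. Step 2 — v_11(644204) = 5 (factor: 644204 = (11^5 · 4); the sign does not affect v_p). Step 3 — |x − y|_11 = 11^{-5} = 1/161051.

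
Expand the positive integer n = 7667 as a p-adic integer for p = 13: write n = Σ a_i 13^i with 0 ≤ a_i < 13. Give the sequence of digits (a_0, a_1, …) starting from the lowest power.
(a_0, a_1, …) = (10, 4, 6, 3)

Repeated division by 13 gives the digits low-to-high: 7667 = 10 + 4·13^1 + 6·13^2 + 3·13^3. Digit sequence: (10, 4, 6, 3).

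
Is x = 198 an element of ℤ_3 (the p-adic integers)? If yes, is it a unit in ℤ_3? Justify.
x ∈ ℤ_3 but not a unit; v_3(x) = 2 > 0

ℤ_3 = {x ∈ ℚ_3 : v_3(x) ≥ 0} and ℤ_3^× = {x ∈ ℤ_3 : v_3(x) = 0}. Here v_3(198) = v_3(num) − v_3(den) = 2; compare against these criteria.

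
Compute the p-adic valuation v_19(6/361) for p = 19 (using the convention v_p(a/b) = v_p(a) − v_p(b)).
v_19(6/361) = -2

Factor powers of 19 from the numerator and denominator of the reduced fraction: 6 = 19^0 · 6 and 361 = 19^2 · 1. Apply v_p(a/b) = v_p(a) − v_p(b): v_19(6/361) = 0 − 2 = -2.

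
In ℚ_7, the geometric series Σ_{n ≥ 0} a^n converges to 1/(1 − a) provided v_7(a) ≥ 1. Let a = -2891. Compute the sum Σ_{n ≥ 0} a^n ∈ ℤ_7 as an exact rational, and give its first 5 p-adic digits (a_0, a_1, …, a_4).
Σ a^n = 1/(1 − a) = 1/2892;  first 5 digits = (1, 0, 4, 5, 0)

v_7(a) = 2 ≥ 1, so the series converges in ℤ_7 to 1/(1 − a) = 1/(1 − (-2891)) = 1/2892. Expand this rational in ℤ_7: compute digits iteratively via d_i = x_i mod 7, x_{i+1} = (x_i − d_i)/7. The first 5 digits are (1, 0, 4, 5, 0).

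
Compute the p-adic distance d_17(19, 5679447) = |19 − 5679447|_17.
d_17(19, 5679447) = 1/1419857

Step 1 — x − y = 19 − 5679447 = -5679428. Step 2 — v_17(-5679428) = 5 (factor: -5679428 = −(17^5 · 4); the sign does not affect v_p). Step 3 — |x − y|_17 = 17^{-5} = 1/1419857.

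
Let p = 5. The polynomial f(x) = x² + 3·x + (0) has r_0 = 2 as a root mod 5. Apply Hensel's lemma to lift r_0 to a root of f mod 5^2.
r_1 = 22 (mod 25)

Hensel: r_{i+1} = r_i − f(r_i)·(f′(r_i))^{-1} mod 5^{i+2}, f′(x) = 2x + 3. Iterate:
  r_0 = 2 (mod 5)
  r_1 = 22 (mod 25)
Final: r = 22 satisfies f(r) ≡ 0 mod 5^2.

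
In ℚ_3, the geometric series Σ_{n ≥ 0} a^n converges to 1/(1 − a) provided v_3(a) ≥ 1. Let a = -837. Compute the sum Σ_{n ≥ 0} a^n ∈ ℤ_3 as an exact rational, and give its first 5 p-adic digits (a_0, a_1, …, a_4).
Σ a^n = 1/(1 − a) = 1/838;  first 5 digits = (1, 0, 0, 2, 1)

v_3(a) = 3 ≥ 1, so the series converges in ℤ_3 to 1/(1 − a) = 1/(1 − (-837)) = 1/838. Expand this rational in ℤ_3: compute digits iteratively via d_i = x_i mod 3, x_{i+1} = (x_i − d_i)/3. The first 5 digits are (1, 0, 0, 2, 1).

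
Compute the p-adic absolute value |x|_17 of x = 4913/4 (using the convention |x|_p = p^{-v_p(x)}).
|4913/4|_17 = 1/4913

Step 1 — compute v_17(x) by factoring powers of 17 out of the numerator and denominator: v_17(4913/4) = 3. Step 2 — apply |x|_p = p^{-v_p(x)} = 17^{-3} = 1/4913.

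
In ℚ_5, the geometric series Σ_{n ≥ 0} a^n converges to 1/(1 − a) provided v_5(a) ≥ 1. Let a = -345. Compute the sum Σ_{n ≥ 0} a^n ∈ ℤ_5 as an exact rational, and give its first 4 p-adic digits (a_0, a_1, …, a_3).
Σ a^n = 1/(1 − a) = 1/346;  first 4 digits = (1, 1, 2, 0)

v_5(a) = 1 ≥ 1, so the series converges in ℤ_5 to 1/(1 − a) = 1/(1 − (-345)) = 1/346. Expand this rational in ℤ_5: compute digits iteratively via d_i = x_i mod 5, x_{i+1} = (x_i − d_i)/5. The first 4 digits are (1, 1, 2, 0).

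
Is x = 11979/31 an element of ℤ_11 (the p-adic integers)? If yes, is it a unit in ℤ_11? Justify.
x ∈ ℤ_11 but not a unit; v_11(x) = 3 > 0

ℤ_11 = {x ∈ ℚ_11 : v_11(x) ≥ 0} and ℤ_11^× = {x ∈ ℤ_11 : v_11(x) = 0}. Here v_11(11979/31) = v_11(num) − v_11(den) = 3; compare against these criteria.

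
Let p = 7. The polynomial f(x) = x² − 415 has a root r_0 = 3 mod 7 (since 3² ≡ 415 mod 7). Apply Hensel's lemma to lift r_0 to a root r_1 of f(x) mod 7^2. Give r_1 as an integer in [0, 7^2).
r_1 = 38 (mod 49)

Hensel's recurrence: r_{i+1} = r_i − f(r_i)·(f′(r_i))^{-1} mod 7^{i+2}, with f′(x) = 2x. Iterate:
  r_0 = 3 (mod 7)
  r_1 = 38 (mod 49)
Final: r_1 = 38, and one checks f(r_1) ≡ 0 mod 7^2.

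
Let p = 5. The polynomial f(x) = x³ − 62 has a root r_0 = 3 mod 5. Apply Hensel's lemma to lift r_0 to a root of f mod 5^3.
r_2 = 33 (mod 125)

Hensel: r_{i+1} = r_i − f(r_i)/f′(r_i) mod 5^{i+2}, where f′(x) = 3x². Iterate:
  r_0 = 3 (mod 5)
  r_1 = 8 (mod 25)
  r_2 = 33 (mod 125)
Final: r = 33 with f(r) ≡ 0 mod 5^3.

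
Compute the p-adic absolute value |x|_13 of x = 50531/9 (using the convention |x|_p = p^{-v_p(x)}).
|50531/9|_13 = 1/2197

Step 1 — compute v_13(x) by factoring powers of 13 out of the numerator and denominator: v_13(50531/9) = 3. Step 2 — apply |x|_p = p^{-v_p(x)} = 13^{-3} = 1/2197.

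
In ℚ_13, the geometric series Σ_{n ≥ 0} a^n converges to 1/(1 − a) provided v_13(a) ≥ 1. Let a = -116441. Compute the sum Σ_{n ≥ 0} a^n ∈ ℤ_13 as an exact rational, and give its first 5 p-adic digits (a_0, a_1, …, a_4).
Σ a^n = 1/(1 − a) = 1/116442;  first 5 digits = (1, 0, 0, 12, 8)

v_13(a) = 3 ≥ 1, so the series converges in ℤ_13 to 1/(1 − a) = 1/(1 − (-116441)) = 1/116442. Expand this rational in ℤ_13: compute digits iteratively via d_i = x_i mod 13, x_{i+1} = (x_i − d_i)/13. The first 5 digits are (1, 0, 0, 12, 8).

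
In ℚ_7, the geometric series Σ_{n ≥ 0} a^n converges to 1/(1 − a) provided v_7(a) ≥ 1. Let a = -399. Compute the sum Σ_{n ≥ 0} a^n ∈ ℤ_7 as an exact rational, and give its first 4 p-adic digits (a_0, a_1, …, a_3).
Σ a^n = 1/(1 − a) = 1/400;  first 4 digits = (1, 6, 6, 6)

v_7(a) = 1 ≥ 1, so the series converges in ℤ_7 to 1/(1 − a) = 1/(1 − (-399)) = 1/400. Expand this rational in ℤ_7: compute digits iteratively via d_i = x_i mod 7, x_{i+1} = (x_i − d_i)/7. The first 4 digits are (1, 6, 6, 6).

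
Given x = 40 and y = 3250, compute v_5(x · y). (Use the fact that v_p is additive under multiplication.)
v_5(130000) = 4

v_p(x) = 1 (factor: 40 = 5^1 · 8); v_p(y) = 3 (factor: 3250 = 5^3 · 26). Additivity: v_p(xy) = v_p(x) + v_p(y) = 1 + 3 = 4. (Direct check: xy = 130000 = 5^4 · (208).)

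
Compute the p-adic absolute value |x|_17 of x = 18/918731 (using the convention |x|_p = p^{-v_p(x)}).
|18/918731|_17 = 83521

Step 1 — compute v_17(x) by factoring powers of 17 out of the numerator and denominator: v_17(18/918731) = -4. Step 2 — apply |x|_p = p^{-v_p(x)} = 17^{4} = 83521.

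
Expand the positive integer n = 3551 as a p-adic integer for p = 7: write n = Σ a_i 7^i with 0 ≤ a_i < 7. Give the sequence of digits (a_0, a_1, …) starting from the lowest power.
(a_0, a_1, …) = (2, 3, 2, 3, 1)

Repeated division by 7 gives the digits low-to-high: 3551 = 2 + 3·7^1 + 2·7^2 + 3·7^3 + 1·7^4. Digit sequence: (2, 3, 2, 3, 1).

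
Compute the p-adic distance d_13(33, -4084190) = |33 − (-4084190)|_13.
d_13(33, -4084190) = 1/371293

Step 1 — x − y = 33 − (-4084190) = 4084223. Step 2 — v_13(4084223) = 5 (factor: 4084223 = (13^5 · 11); the sign does not affect v_p). Step 3 — |x − y|_13 = 13^{-5} = 1/371293.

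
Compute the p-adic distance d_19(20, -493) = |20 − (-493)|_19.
d_19(20, -493) = 1/19

Step 1 — x − y = 20 − (-493) = 513. Step 2 — v_19(513) = 1 (factor: 513 = (19^1 · 27); the sign does not affect v_p). Step 3 — |x − y|_19 = 19^{-1} = 1/19.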